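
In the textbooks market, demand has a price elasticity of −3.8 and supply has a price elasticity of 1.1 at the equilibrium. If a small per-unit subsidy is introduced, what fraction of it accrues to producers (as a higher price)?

Producer share = 38/49

For a small subsidy around the equilibrium, the benefit split depends on the relative slopes, which at a point are proportional to the elasticities.
Buyer share = εs/(εs + |εd|) = 1.1/(1.1 + 3.8) = 11/49; seller share = |εd|/(εs + |εd|) = 38/49.
So producers capture 38/49 of the subsidy.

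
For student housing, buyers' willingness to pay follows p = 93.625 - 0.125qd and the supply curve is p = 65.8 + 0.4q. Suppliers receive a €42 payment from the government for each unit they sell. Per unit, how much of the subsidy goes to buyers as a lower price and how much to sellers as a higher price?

Pre-subsidy: 93.625 - 0.125q = 65.8 + 0.4q gives q* = 53 and p* = 87.
With the subsidy, sellers receive ps = pb + 42 for each unit, where pb is the price buyers pay.
On the curves, pb = 93.625 - 0.125q and ps = 65.8 + 0.4q; the wedge ps − pb = 42 gives 65.8 + 0.4q − (93.625 - 0.125q) = 42, so q' = 133.
Then pb = 93.625 − 0.125·133 = 77 and ps = 65.8 + 0.4·133 = 119.
Buyers' price falls by p* − pb = 87 − 77 = 10; sellers' price rises by ps − p* = 119 − 87 = 32.

Buyers gain €10 per unit; sellers gain €32 per unit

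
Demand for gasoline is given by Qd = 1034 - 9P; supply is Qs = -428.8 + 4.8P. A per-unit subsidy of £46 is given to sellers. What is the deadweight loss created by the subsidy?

Deadweight loss = £3312

Pre-subsidy: 1034 - 9P = -428.8 + 4.8P gives P* = 106, Q* = 80.
With the subsidy, sellers receive Ps = Pb + 46 for each unit, where Pb is the price buyers pay.
Supply in terms of Pb becomes Qs = -428.8 + 4.8(Pb + 46) = -208 + 4.8Pb. Setting this equal to demand: 1034 - 9Pb = -208 + 4.8Pb, so Pb = 90.
Sellers receive Ps = 90 + 46 = 136; Q' = 1034 − 9·90 = 224.
The subsidy expands output by 224 − 80 = 144 past the efficient level; on those units the gap between marginal cost and willingness to pay runs from 0 up to 46.
DWL = ½ × 46 × 144 = 3312.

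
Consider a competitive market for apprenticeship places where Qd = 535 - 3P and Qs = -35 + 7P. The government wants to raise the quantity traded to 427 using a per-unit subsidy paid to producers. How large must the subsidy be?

Required subsidy s = 30 per unit

At Q = 427, invert demand for the buyer price: Pb = (535 − 427)/3 = 36; invert supply for the seller price: Ps = (427 − (-35))/7 = 66.
The subsidy must fill the gap: s = Ps − Pb = 66 − 36 = 30.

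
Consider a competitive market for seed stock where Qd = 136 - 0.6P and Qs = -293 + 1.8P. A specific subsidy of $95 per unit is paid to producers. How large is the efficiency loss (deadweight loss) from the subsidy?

Pre-subsidy: 136 - 0.6P = -293 + 1.8P gives P* = 178.75, Q* = 28.75.
With the subsidy, sellers receive Ps = Pb + 95 for each unit, where Pb is the price buyers pay.
Supply in terms of Pb becomes Qs = -293 + 1.8(Pb + 95) = -122 + 1.8Pb. Setting this equal to demand: 136 - 0.6Pb = -122 + 1.8Pb, so Pb = 107.5.
Sellers receive Ps = 107.5 + 95 = 202.5; Q' = 136 − 0.6·107.5 = 71.5.
The subsidy expands output by 71.5 − 28.75 = 42.75 past the efficient level; on those units the gap between marginal cost and willingness to pay runs from 0 up to 95.
DWL = ½ × 95 × 42.75 = 2030.625.

Deadweight loss = $2030.625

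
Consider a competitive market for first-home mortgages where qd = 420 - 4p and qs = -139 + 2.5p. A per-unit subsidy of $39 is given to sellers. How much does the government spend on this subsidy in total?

Pre-subsidy: 420 - 4p = -139 + 2.5p gives p* = 86, q* = 76.
With the subsidy, sellers receive ps = pb + 39 for each unit, where pb is the price buyers pay.
Supply in terms of pb becomes qs = -139 + 2.5(pb + 39) = -41.5 + 2.5pb. Setting this equal to demand: 420 - 4pb = -41.5 + 2.5pb, so pb = 71.
Sellers receive ps = 71 + 39 = 110; q' = 420 − 4·71 = 136.
Government outlay = subsidy × quantity = 39 × 136 = 5304.

Government cost = $5304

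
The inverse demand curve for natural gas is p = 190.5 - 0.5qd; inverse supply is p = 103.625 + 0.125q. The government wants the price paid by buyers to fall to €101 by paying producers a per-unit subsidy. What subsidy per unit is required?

Required subsidy s = €25 per unit

At a buyer price of 101, quantity demanded is 381 − 2·101 = 179.
Sellers supply 179 only when they receive ps = 103.625 + 0.125·179 = 126.
s = ps − pb = 126 − 101 = 25.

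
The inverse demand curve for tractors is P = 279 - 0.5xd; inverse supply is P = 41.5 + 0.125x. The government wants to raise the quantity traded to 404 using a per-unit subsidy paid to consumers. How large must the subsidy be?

Required subsidy s = 15 per unit

At x = 404, from the demand curve buyers pay Pb = 279 − 0.5·404 = 77; from the supply curve sellers need Ps = 41.5 + 0.125·404 = 92.
The subsidy must fill the gap: s = Ps − Pb = 92 − 77 = 15.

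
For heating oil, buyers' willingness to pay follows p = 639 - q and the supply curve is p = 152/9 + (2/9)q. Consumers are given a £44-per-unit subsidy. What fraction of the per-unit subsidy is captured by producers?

Pre-subsidy: 639 - q = 152/9 + (2/9)q gives q* = 509 and p* = 130.
With the rebate, buyers effectively pay pb = ps − 44, where ps is the price sellers receive.
On the curves, pb = 639 - q and ps = 152/9 + (2/9)q; the wedge ps − pb = 44 gives 152/9 + (2/9)q − (639 - q) = 44, so q' = 545.
Then pb = 639 − 1·545 = 94 and ps = 152/9 + (2/9)·545 = 138.
Buyers' price falls by p* − pb = 130 − 94 = 36; sellers' price rises by ps − p* = 138 − 130 = 8.
So producers capture 8/44 = 2/11 of each unit of subsidy.

Producer share = 2/11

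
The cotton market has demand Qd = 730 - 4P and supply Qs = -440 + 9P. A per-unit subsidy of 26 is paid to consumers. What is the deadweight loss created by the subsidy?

Pre-subsidy: 730 - 4P = -440 + 9P gives P* = 90, Q* = 370.
With the rebate, buyers effectively pay Pb = Ps − 26, where Ps is the price sellers receive.
Demand in terms of Ps becomes Qd = 730 − 4(Ps − 26) = 834 - 4Ps. Setting this equal to supply: 834 - 4Ps = -440 + 9Ps, so Ps = 98.
Buyers pay Pb = 98 − 26 = 72; Q' = -440 + 9·98 = 442.
The subsidy expands output by 442 − 370 = 72 past the efficient level; on those units the gap between marginal cost and willingness to pay runs from 0 up to 26.
DWL = ½ × 26 × 72 = 936.

Deadweight loss = 936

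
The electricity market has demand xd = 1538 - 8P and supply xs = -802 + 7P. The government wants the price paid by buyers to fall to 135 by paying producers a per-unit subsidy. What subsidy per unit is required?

Required subsidy s = 45 per unit

At a buyer price of 135, quantity demanded is 1538 − 8·135 = 458.
Sellers supply 458 only when they receive Ps with -802 + 7·Ps = 458, i.e. Ps = 180.
s = Ps − Pb = 180 − 135 = 45.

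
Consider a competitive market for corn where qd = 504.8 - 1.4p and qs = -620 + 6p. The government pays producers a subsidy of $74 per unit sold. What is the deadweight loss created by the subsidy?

Pre-subsidy: 504.8 - 1.4p = -620 + 6p gives p* = 152, q* = 292.
With the subsidy, sellers receive ps = pb + 74 for each unit, where pb is the price buyers pay.
Supply in terms of pb becomes qs = -620 + 6(pb + 74) = -176 + 6pb. Setting this equal to demand: 504.8 - 1.4pb = -176 + 6pb, so pb = 92.
Sellers receive ps = 92 + 74 = 166; q' = 504.8 − 1.4·92 = 376.
The subsidy expands output by 376 − 292 = 84 past the efficient level; on those units the gap between marginal cost and willingness to pay runs from 0 up to 74.
DWL = ½ × 74 × 84 = 3108.

Deadweight loss = $3108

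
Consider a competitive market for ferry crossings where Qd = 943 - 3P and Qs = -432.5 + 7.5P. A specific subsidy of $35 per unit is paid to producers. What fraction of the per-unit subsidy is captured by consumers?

Pre-subsidy: 943 - 3P = -432.5 + 7.5P gives P* = 131, Q* = 550.
With the subsidy, sellers receive Ps = Pb + 35 for each unit, where Pb is the price buyers pay.
Supply in terms of Pb becomes Qs = -432.5 + 7.5(Pb + 35) = -170 + 7.5Pb. Setting this equal to demand: 943 - 3Pb = -170 + 7.5Pb, so Pb = 106.
Sellers receive Ps = 106 + 35 = 141; Q' = 943 − 3·106 = 625.
Buyers' price falls by P* − Pb = 131 − 106 = 25; sellers' price rises by Ps − P* = 141 − 131 = 10.
So consumers capture 25/35 = 5/7 of each unit of subsidy.

Consumer share = 5/7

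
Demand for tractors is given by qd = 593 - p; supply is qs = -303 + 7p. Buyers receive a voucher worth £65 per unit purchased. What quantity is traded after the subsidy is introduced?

q' = 537.875

Pre-subsidy: 593 - p = -303 + 7p gives p* = 112, q* = 481.
With the rebate, buyers effectively pay pb = ps − 65, where ps is the price sellers receive.
Demand in terms of ps becomes qd = 593 − 1(ps − 65) = 658 - ps. Setting this equal to supply: 658 - ps = -303 + 7ps, so ps = 120.125.
Buyers pay pb = 120.125 − 65 = 55.125; q' = -303 + 7·120.125 = 537.875.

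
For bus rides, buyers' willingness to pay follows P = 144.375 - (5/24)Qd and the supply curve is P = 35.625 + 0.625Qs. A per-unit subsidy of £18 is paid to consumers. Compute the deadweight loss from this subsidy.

Pre-subsidy: 144.375 - (5/24)Q = 35.625 + 0.625Q gives Q* = 130.5 and P* = 117.1875.
With the rebate, buyers effectively pay Pb = Ps − 18, where Ps is the price sellers receive.
On the curves, Pb = 144.375 - (5/24)Q and Ps = 35.625 + 0.625Q; the wedge Ps − Pb = 18 gives 35.625 + 0.625Q − (144.375 - (5/24)Q) = 18, so Q' = 152.1.
Then Pb = 144.375 − (5/24)·152.1 = 112.6875 and Ps = 35.625 + 0.625·152.1 = 130.6875.
The subsidy expands output by 152.1 − 130.5 = 21.6 past the efficient level; on those units the gap between marginal cost and willingness to pay runs from 0 up to 18.
DWL = ½ × 18 × 21.6 = 194.4.

Deadweight loss = £194.4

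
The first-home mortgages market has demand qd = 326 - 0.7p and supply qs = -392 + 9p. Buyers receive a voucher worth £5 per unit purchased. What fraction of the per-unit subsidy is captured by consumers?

Consumer share = 90/97

Pre-subsidy: 326 - 0.7p = -392 + 9p gives p* = 7180/97, q* = 26596/97.
With the rebate, buyers effectively pay pb = ps − 5, where ps is the price sellers receive.
Demand in terms of ps becomes qd = 326 − 0.7(ps − 5) = 329.5 - 0.7ps. Setting this equal to supply: 329.5 - 0.7ps = -392 + 9ps, so ps = 7215/97.
Buyers pay pb = 7215/97 − 5 = 6730/97; q' = -392 + 9·(7215/97) = 26911/97.
Buyers' price falls by p* − pb = 7180/97 − 6730/97 = 450/97; sellers' price rises by ps − p* = 7215/97 − 7180/97 = 35/97.
So consumers capture (450/97)/5 = 90/97 of each unit of subsidy.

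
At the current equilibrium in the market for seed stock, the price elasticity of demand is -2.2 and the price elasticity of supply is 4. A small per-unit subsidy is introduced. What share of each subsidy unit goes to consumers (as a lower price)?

For a small subsidy around the equilibrium, the benefit split depends on the relative slopes, which at a point are proportional to the elasticities.
Buyer share = εs/(εs + |εd|) = 4/(4 + 2.2) = 20/31; seller share = |εd|/(εs + |εd|) = 11/31.

Consumer share = 20/31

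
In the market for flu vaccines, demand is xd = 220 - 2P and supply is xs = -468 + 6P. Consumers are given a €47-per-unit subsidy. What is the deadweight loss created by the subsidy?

Pre-subsidy: 220 - 2P = -468 + 6P gives P* = 86, x* = 48.
With the rebate, buyers effectively pay Pb = Ps − 47, where Ps is the price sellers receive.
Demand in terms of Ps becomes xd = 220 − 2(Ps − 47) = 314 - 2Ps. Setting this equal to supply: 314 - 2Ps = -468 + 6Ps, so Ps = 97.75.
Buyers pay Pb = 97.75 − 47 = 50.75; x' = -468 + 6·97.75 = 118.5.
The subsidy expands output by 118.5 − 48 = 70.5 past the efficient level; on those units the gap between marginal cost and willingness to pay runs from 0 up to 47.
DWL = ½ × 47 × 70.5 = 1656.75.

Deadweight loss = €1656.75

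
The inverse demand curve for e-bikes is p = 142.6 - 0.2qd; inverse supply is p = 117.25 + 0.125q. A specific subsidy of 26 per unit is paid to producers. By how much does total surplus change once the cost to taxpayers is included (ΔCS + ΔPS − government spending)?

Net change in total surplus = -1040

Pre-subsidy: 142.6 - 0.2q = 117.25 + 0.125q gives q* = 78 and p* = 127.
With the subsidy, sellers receive ps = pb + 26 for each unit, where pb is the price buyers pay.
On the curves, pb = 142.6 - 0.2q and ps = 117.25 + 0.125q; the wedge ps − pb = 26 gives 117.25 + 0.125q − (142.6 - 0.2q) = 26, so q' = 158.
Then pb = 142.6 − 0.2·158 = 111 and ps = 117.25 + 0.125·158 = 137.
ΔCS = ½(78 + 158)(127 − 111) = 1888; ΔPS = ½(78 + 158)(137 − 127) = 1180.
Government spending = 26 × 158 = 4108.
Net change = 1888 + 1180 − 4108 = -1040. The loss equals the DWL triangle ½·26·80.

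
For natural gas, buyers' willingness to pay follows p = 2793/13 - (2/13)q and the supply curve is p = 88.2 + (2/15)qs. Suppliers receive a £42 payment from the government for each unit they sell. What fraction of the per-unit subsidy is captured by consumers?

Pre-subsidy: 2793/13 - (2/13)q = 88.2 + (2/15)q gives q* = 441 and p* = 147.
With the subsidy, sellers receive ps = pb + 42 for each unit, where pb is the price buyers pay.
On the curves, pb = 2793/13 - (2/13)q and ps = 88.2 + (2/15)q; the wedge ps − pb = 42 gives 88.2 + (2/15)q − (2793/13 - (2/13)q) = 42, so q' = 587.25.
Then pb = 2793/13 − (2/13)·587.25 = 124.5 and ps = 88.2 + (2/15)·587.25 = 166.5.
Buyers' price falls by p* − pb = 147 − 124.5 = 22.5; sellers' price rises by ps − p* = 166.5 − 147 = 19.5.
So consumers capture 22.5/42 = 15/28 of each unit of subsidy.

Consumer share = 15/28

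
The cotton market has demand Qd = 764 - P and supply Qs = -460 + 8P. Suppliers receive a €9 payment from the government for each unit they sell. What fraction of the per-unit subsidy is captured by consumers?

Pre-subsidy: 764 - P = -460 + 8P gives P* = 136, Q* = 628.
With the subsidy, sellers receive Ps = Pb + 9 for each unit, where Pb is the price buyers pay.
Supply in terms of Pb becomes Qs = -460 + 8(Pb + 9) = -388 + 8Pb. Setting this equal to demand: 764 - Pb = -388 + 8Pb, so Pb = 128.
Sellers receive Ps = 128 + 9 = 137; Q' = 764 − 1·128 = 636.
Buyers' price falls by P* − Pb = 136 − 128 = 8; sellers' price rises by Ps − P* = 137 − 136 = 1.
So consumers capture 8/9 = 8/9 of each unit of subsidy.

Consumer share = 8/9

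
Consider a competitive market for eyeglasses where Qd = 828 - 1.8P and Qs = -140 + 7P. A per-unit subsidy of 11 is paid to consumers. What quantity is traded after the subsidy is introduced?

Pre-subsidy: 828 - 1.8P = -140 + 7P gives P* = 110, Q* = 630.
With the rebate, buyers effectively pay Pb = Ps − 11, where Ps is the price sellers receive.
Demand in terms of Ps becomes Qd = 828 − 1.8(Ps − 11) = 847.8 - 1.8Ps. Setting this equal to supply: 847.8 - 1.8Ps = -140 + 7Ps, so Ps = 112.25.
Buyers pay Pb = 112.25 − 11 = 101.25; Q' = -140 + 7·112.25 = 645.75.

Q' = 645.75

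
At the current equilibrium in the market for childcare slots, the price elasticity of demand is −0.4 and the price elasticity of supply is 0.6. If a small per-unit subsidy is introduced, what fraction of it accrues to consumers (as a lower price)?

For a small subsidy around the equilibrium, the benefit split depends on the relative slopes, which at a point are proportional to the elasticities.
Buyer share = εs/(εs + |εd|) = 0.6/(0.6 + 0.4) = 0.6; seller share = |εd|/(εs + |εd|) = 0.4.

Consumer share = 0.6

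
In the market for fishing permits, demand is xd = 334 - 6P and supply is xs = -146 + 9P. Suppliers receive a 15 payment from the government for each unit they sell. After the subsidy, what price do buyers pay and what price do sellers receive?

Pre-subsidy: 334 - 6P = -146 + 9P gives P* = 32, x* = 142.
With the subsidy, sellers receive Ps = Pb + 15 for each unit, where Pb is the price buyers pay.
Supply in terms of Pb becomes xs = -146 + 9(Pb + 15) = -11 + 9Pb. Setting this equal to demand: 334 - 6Pb = -11 + 9Pb, so Pb = 23.
Sellers receive Ps = 23 + 15 = 38; x' = 334 − 6·23 = 196.

Buyers pay 23; sellers receive 38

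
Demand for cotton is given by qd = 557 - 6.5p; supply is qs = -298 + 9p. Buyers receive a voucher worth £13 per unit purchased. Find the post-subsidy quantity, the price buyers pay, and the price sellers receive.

q' = 7673/31; buyers pay 1476/31; sellers receive 1879/31

Pre-subsidy: 557 - 6.5p = -298 + 9p gives p* = 1710/31, q* = 6152/31.
With the rebate, buyers effectively pay pb = ps − 13, where ps is the price sellers receive.
Demand in terms of ps becomes qd = 557 − 6.5(ps − 13) = 641.5 - 6.5ps. Setting this equal to supply: 641.5 - 6.5ps = -298 + 9ps, so ps = 1879/31.
Buyers pay pb = 1879/31 − 13 = 1476/31; q' = -298 + 9·(1879/31) = 7673/31.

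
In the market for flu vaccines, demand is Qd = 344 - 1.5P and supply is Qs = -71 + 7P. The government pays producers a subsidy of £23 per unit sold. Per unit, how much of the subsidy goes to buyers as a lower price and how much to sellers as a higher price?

Pre-subsidy: 344 - 1.5P = -71 + 7P gives P* = 830/17, Q* = 4603/17.
With the subsidy, sellers receive Ps = Pb + 23 for each unit, where Pb is the price buyers pay.
Supply in terms of Pb becomes Qs = -71 + 7(Pb + 23) = 90 + 7Pb. Setting this equal to demand: 344 - 1.5Pb = 90 + 7Pb, so Pb = 508/17.
Sellers receive Ps = 508/17 + 23 = 899/17; Q' = 344 − 1.5·(508/17) = 5086/17.
Buyers' price falls by P* − Pb = 830/17 − 508/17 = 322/17; sellers' price rises by Ps − P* = 899/17 − 830/17 = 69/17.

Buyers gain 322/17 per unit; sellers gain 69/17 per unit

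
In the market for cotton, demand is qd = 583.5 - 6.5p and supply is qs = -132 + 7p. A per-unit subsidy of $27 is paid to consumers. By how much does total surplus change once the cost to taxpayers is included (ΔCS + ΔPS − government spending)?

Net change in total surplus = -$1228.5

Pre-subsidy: 583.5 - 6.5p = -132 + 7p gives p* = 53, q* = 239.
With the rebate, buyers effectively pay pb = ps − 27, where ps is the price sellers receive.
Demand in terms of ps becomes qd = 583.5 − 6.5(ps − 27) = 759 - 6.5ps. Setting this equal to supply: 759 - 6.5ps = -132 + 7ps, so ps = 66.
Buyers pay pb = 66 − 27 = 39; q' = -132 + 7·66 = 330.
ΔCS = ½(239 + 330)(53 − 39) = 3983; ΔPS = ½(239 + 330)(66 − 53) = 3698.5.
Government spending = 27 × 330 = 8910.
Net change = 3983 + 3698.5 − 8910 = -1228.5. The loss equals the DWL triangle ½·27·91.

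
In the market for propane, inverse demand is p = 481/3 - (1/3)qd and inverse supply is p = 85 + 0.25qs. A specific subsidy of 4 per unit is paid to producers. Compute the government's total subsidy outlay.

Government cost = 544

Pre-subsidy: 481/3 - (1/3)q = 85 + 0.25q gives q* = 904/7 and p* = 821/7.
With the subsidy, sellers receive ps = pb + 4 for each unit, where pb is the price buyers pay.
On the curves, pb = 481/3 - (1/3)q and ps = 85 + 0.25q; the wedge ps − pb = 4 gives 85 + 0.25q − (481/3 - (1/3)q) = 4, so q' = 136.
Then pb = 481/3 − (1/3)·136 = 115 and ps = 85 + 0.25·136 = 119.
Government outlay = subsidy × quantity = 4 × 136 = 544.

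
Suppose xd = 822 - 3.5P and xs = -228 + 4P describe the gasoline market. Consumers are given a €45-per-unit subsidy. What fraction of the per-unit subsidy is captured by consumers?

Consumer share = 8/15

Pre-subsidy: 822 - 3.5P = -228 + 4P gives P* = 140, x* = 332.
With the rebate, buyers effectively pay Pb = Ps − 45, where Ps is the price sellers receive.
Demand in terms of Ps becomes xd = 822 − 3.5(Ps − 45) = 979.5 - 3.5Ps. Setting this equal to supply: 979.5 - 3.5Ps = -228 + 4Ps, so Ps = 161.
Buyers pay Pb = 161 − 45 = 116; x' = -228 + 4·161 = 416.
Buyers' price falls by P* − Pb = 140 − 116 = 24; sellers' price rises by Ps − P* = 161 − 140 = 21.
So consumers capture 24/45 = 8/15 of each unit of subsidy.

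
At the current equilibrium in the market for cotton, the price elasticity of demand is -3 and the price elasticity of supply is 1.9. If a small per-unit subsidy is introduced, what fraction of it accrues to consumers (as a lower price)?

Consumer share = 19/49

For a small subsidy around the equilibrium, the benefit split depends on the relative slopes, which at a point are proportional to the elasticities.
Buyer share = εs/(εs + |εd|) = 1.9/(1.9 + 3) = 19/49; seller share = |εd|/(εs + |εd|) = 30/49.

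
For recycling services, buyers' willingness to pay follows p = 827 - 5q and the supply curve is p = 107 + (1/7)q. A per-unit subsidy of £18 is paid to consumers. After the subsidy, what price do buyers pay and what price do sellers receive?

Pre-subsidy: 827 - 5q = 107 + (1/7)q gives q* = 140 and p* = 127.
With the rebate, buyers effectively pay pb = ps − 18, where ps is the price sellers receive.
On the curves, pb = 827 - 5q and ps = 107 + (1/7)q; the wedge ps − pb = 18 gives 107 + (1/7)q − (827 - 5q) = 18, so q' = 143.5.
Then pb = 827 − 5·143.5 = 109.5 and ps = 107 + (1/7)·143.5 = 127.5.

Buyers pay £109.5; sellers receive £127.5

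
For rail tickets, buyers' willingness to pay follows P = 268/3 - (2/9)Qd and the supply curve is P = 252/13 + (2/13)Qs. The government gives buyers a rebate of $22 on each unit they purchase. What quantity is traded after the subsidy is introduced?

Q' = 244.5

Pre-subsidy: 268/3 - (2/9)Q = 252/13 + (2/13)Q gives Q* = 186 and P* = 48.
With the rebate, buyers effectively pay Pb = Ps − 22, where Ps is the price sellers receive.
On the curves, Pb = 268/3 - (2/9)Q and Ps = 252/13 + (2/13)Q; the wedge Ps − Pb = 22 gives 252/13 + (2/13)Q − (268/3 - (2/9)Q) = 22, so Q' = 244.5.
Then Pb = 268/3 − (2/9)·244.5 = 35 and Ps = 252/13 + (2/13)·244.5 = 57.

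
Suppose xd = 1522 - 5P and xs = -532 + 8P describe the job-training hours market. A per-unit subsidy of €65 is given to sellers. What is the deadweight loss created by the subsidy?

Pre-subsidy: 1522 - 5P = -532 + 8P gives P* = 158, x* = 732.
With the subsidy, sellers receive Ps = Pb + 65 for each unit, where Pb is the price buyers pay.
Supply in terms of Pb becomes xs = -532 + 8(Pb + 65) = -12 + 8Pb. Setting this equal to demand: 1522 - 5Pb = -12 + 8Pb, so Pb = 118.
Sellers receive Ps = 118 + 65 = 183; x' = 1522 − 5·118 = 932.
The subsidy expands output by 932 − 732 = 200 past the efficient level; on those units the gap between marginal cost and willingness to pay runs from 0 up to 65.
DWL = ½ × 65 × 200 = 6500.

Deadweight loss = €6500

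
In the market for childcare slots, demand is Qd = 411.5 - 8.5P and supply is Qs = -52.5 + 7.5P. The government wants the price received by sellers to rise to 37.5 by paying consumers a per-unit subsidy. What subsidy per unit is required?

At a seller price of 37.5, quantity supplied is -52.5 + 7.5·37.5 = 228.75.
Buyers absorb 228.75 only when they pay Pb with 411.5 − 8.5·Pb = 228.75, i.e. Pb = 21.5.
s = Ps − Pb = 37.5 − 21.5 = 16.

Required subsidy s = 16 per unit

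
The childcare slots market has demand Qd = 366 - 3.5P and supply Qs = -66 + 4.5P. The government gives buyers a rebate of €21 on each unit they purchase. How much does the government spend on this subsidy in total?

Pre-subsidy: 366 - 3.5P = -66 + 4.5P gives P* = 54, Q* = 177.
With the rebate, buyers effectively pay Pb = Ps − 21, where Ps is the price sellers receive.
Demand in terms of Ps becomes Qd = 366 − 3.5(Ps − 21) = 439.5 - 3.5Ps. Setting this equal to supply: 439.5 - 3.5Ps = -66 + 4.5Ps, so Ps = 63.1875.
Buyers pay Pb = 63.1875 − 21 = 42.1875; Q' = -66 + 4.5·63.1875 = 218.34375.
Government outlay = subsidy × quantity = 21 × 218.34375 = 4585.21875.

Government cost = €4585.21875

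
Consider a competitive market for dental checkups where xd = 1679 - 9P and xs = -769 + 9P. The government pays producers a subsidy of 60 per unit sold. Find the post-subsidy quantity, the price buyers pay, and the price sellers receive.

Pre-subsidy: 1679 - 9P = -769 + 9P gives P* = 136, x* = 455.
With the subsidy, sellers receive Ps = Pb + 60 for each unit, where Pb is the price buyers pay.
Supply in terms of Pb becomes xs = -769 + 9(Pb + 60) = -229 + 9Pb. Setting this equal to demand: 1679 - 9Pb = -229 + 9Pb, so Pb = 106.
Sellers receive Ps = 106 + 60 = 166; x' = 1679 − 9·106 = 725.

x' = 725; buyers pay 106; sellers receive 166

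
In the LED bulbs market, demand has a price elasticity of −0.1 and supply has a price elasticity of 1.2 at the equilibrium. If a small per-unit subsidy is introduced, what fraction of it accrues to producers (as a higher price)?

Producer share = 1/13

For a small subsidy around the equilibrium, the benefit split depends on the relative slopes, which at a point are proportional to the elasticities.
Buyer share = εs/(εs + |εd|) = 1.2/(1.2 + 0.1) = 12/13; seller share = |εd|/(εs + |εd|) = 1/13.
So producers capture 1/13 of the subsidy.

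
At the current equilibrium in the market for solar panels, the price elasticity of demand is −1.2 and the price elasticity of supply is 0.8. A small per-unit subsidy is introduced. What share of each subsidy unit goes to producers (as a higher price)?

For a small subsidy around the equilibrium, the benefit split depends on the relative slopes, which at a point are proportional to the elasticities.
Buyer share = εs/(εs + |εd|) = 0.8/(0.8 + 1.2) = 0.4; seller share = |εd|/(εs + |εd|) = 0.6.
So producers capture 0.6 of the subsidy.

Producer share = 0.6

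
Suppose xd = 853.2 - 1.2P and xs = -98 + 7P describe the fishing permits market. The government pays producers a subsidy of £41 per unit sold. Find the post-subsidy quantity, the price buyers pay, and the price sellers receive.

Pre-subsidy: 853.2 - 1.2P = -98 + 7P gives P* = 116, x* = 714.
With the subsidy, sellers receive Ps = Pb + 41 for each unit, where Pb is the price buyers pay.
Supply in terms of Pb becomes xs = -98 + 7(Pb + 41) = 189 + 7Pb. Setting this equal to demand: 853.2 - 1.2Pb = 189 + 7Pb, so Pb = 81.
Sellers receive Ps = 81 + 41 = 122; x' = 853.2 − 1.2·81 = 756.

x' = 756; buyers pay £81; sellers receive £122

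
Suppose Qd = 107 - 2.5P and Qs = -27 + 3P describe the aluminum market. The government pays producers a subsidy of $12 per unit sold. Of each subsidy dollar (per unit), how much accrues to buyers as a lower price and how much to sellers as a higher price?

Pre-subsidy: 107 - 2.5P = -27 + 3P gives P* = 268/11, Q* = 507/11.
With the subsidy, sellers receive Ps = Pb + 12 for each unit, where Pb is the price buyers pay.
Supply in terms of Pb becomes Qs = -27 + 3(Pb + 12) = 9 + 3Pb. Setting this equal to demand: 107 - 2.5Pb = 9 + 3Pb, so Pb = 196/11.
Sellers receive Ps = 196/11 + 12 = 328/11; Q' = 107 − 2.5·(196/11) = 687/11.
Buyers' price falls by P* − Pb = 268/11 − 196/11 = 72/11; sellers' price rises by Ps − P* = 328/11 − 268/11 = 60/11.

Buyers gain 72/11 per unit; sellers gain 60/11 per unit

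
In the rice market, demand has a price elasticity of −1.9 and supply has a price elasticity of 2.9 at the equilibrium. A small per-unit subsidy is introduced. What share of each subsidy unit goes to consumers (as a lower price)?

Consumer share = 29/48

For a small subsidy around the equilibrium, the benefit split depends on the relative slopes, which at a point are proportional to the elasticities.
Buyer share = εs/(εs + |εd|) = 2.9/(2.9 + 1.9) = 29/48; seller share = |εd|/(εs + |εd|) = 19/48.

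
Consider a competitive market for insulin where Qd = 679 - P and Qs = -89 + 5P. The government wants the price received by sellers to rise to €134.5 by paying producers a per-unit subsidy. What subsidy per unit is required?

At a seller price of 134.5, quantity supplied is -89 + 5·134.5 = 583.5.
Buyers absorb 583.5 only when they pay Pb with 679 − 1·Pb = 583.5, i.e. Pb = 95.5.
s = Ps − Pb = 134.5 − 95.5 = 39.

Required subsidy s = €39 per unit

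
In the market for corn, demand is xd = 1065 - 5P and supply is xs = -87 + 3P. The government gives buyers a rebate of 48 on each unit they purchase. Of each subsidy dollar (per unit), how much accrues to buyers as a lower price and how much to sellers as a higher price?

Pre-subsidy: 1065 - 5P = -87 + 3P gives P* = 144, x* = 345.
With the rebate, buyers effectively pay Pb = Ps − 48, where Ps is the price sellers receive.
Demand in terms of Ps becomes xd = 1065 − 5(Ps − 48) = 1305 - 5Ps. Setting this equal to supply: 1305 - 5Ps = -87 + 3Ps, so Ps = 174.
Buyers pay Pb = 174 − 48 = 126; x' = -87 + 3·174 = 435.
Buyers' price falls by P* − Pb = 144 − 126 = 18; sellers' price rises by Ps − P* = 174 − 144 = 30.

Buyers gain 18 per unit; sellers gain 30 per unit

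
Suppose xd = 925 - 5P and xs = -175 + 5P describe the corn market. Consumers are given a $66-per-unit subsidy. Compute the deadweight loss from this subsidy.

Deadweight loss = $5445

Pre-subsidy: 925 - 5P = -175 + 5P gives P* = 110, x* = 375.
With the rebate, buyers effectively pay Pb = Ps − 66, where Ps is the price sellers receive.
Demand in terms of Ps becomes xd = 925 − 5(Ps − 66) = 1255 - 5Ps. Setting this equal to supply: 1255 - 5Ps = -175 + 5Ps, so Ps = 143.
Buyers pay Pb = 143 − 66 = 77; x' = -175 + 5·143 = 540.
The subsidy expands output by 540 − 375 = 165 past the efficient level; on those units the gap between marginal cost and willingness to pay runs from 0 up to 66.
DWL = ½ × 66 × 165 = 5445.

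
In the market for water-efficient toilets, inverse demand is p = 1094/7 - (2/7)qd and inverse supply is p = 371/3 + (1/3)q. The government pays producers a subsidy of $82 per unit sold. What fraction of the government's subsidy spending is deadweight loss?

Pre-subsidy: 1094/7 - (2/7)q = 371/3 + (1/3)q gives q* = 685/13 and p* = 1836/13.
With the subsidy, sellers receive ps = pb + 82 for each unit, where pb is the price buyers pay.
On the curves, pb = 1094/7 - (2/7)q and ps = 371/3 + (1/3)q; the wedge ps − pb = 82 gives 371/3 + (1/3)q − (1094/7 - (2/7)q) = 82, so q' = 2407/13.
Then pb = 1094/7 − (2/7)·(2407/13) = 1344/13 and ps = 371/3 + (1/3)·(2407/13) = 2410/13.
ΔCS = ½(685/13 + 2407/13)(1836/13 − 1344/13) = 760632/169; ΔPS = ½(685/13 + 2407/13)(2410/13 − 1836/13) = 887404/169.
Government spending = 82 × 2407/13 = 197374/13.
DWL = ½ × 82 × (2407/13 − 685/13) = 70602/13; fraction = (70602/13) / (197374/13) = 861/2407.

DWL / government spending = 861/2407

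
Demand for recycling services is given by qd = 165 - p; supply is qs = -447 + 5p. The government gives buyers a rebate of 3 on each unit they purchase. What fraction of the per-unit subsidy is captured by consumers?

Pre-subsidy: 165 - p = -447 + 5p gives p* = 102, q* = 63.
With the rebate, buyers effectively pay pb = ps − 3, where ps is the price sellers receive.
Demand in terms of ps becomes qd = 165 − 1(ps − 3) = 168 - ps. Setting this equal to supply: 168 - ps = -447 + 5ps, so ps = 102.5.
Buyers pay pb = 102.5 − 3 = 99.5; q' = -447 + 5·102.5 = 65.5.
Buyers' price falls by p* − pb = 102 − 99.5 = 2.5; sellers' price rises by ps − p* = 102.5 − 102 = 0.5.
So consumers capture 2.5/3 = 5/6 of each unit of subsidy.

Consumer share = 5/6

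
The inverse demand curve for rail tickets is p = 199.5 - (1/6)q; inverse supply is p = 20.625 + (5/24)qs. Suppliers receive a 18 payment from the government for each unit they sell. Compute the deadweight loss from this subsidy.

Pre-subsidy: 199.5 - (1/6)q = 20.625 + (5/24)q gives q* = 477 and p* = 120.
With the subsidy, sellers receive ps = pb + 18 for each unit, where pb is the price buyers pay.
On the curves, pb = 199.5 - (1/6)q and ps = 20.625 + (5/24)q; the wedge ps − pb = 18 gives 20.625 + (5/24)q − (199.5 - (1/6)q) = 18, so q' = 525.
Then pb = 199.5 − (1/6)·525 = 112 and ps = 20.625 + (5/24)·525 = 130.
The subsidy expands output by 525 − 477 = 48 past the efficient level; on those units the gap between marginal cost and willingness to pay runs from 0 up to 18.
DWL = ½ × 18 × 48 = 432.

Deadweight loss = 432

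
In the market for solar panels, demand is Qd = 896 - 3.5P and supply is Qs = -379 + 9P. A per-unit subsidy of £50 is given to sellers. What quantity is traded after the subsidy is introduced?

Q' = 665

Pre-subsidy: 896 - 3.5P = -379 + 9P gives P* = 102, Q* = 539.
With the subsidy, sellers receive Ps = Pb + 50 for each unit, where Pb is the price buyers pay.
Supply in terms of Pb becomes Qs = -379 + 9(Pb + 50) = 71 + 9Pb. Setting this equal to demand: 896 - 3.5Pb = 71 + 9Pb, so Pb = 66.
Sellers receive Ps = 66 + 50 = 116; Q' = 896 − 3.5·66 = 665.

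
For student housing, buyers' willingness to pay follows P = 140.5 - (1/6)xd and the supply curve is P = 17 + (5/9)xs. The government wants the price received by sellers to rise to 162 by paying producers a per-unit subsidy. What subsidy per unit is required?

Required subsidy s = 65 per unit

At a seller price of 162, quantity supplied is -30.6 + 1.8·162 = 261.
Buyers absorb 261 only when they pay Pb = 140.5 − (1/6)·261 = 97.
s = Ps − Pb = 162 − 97 = 65.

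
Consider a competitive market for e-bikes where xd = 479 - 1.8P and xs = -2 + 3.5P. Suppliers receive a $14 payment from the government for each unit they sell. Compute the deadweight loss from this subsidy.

Deadweight loss = 6174/53

Pre-subsidy: 479 - 1.8P = -2 + 3.5P gives P* = 4810/53, x* = 16729/53.
With the subsidy, sellers receive Ps = Pb + 14 for each unit, where Pb is the price buyers pay.
Supply in terms of Pb becomes xs = -2 + 3.5(Pb + 14) = 47 + 3.5Pb. Setting this equal to demand: 479 - 1.8Pb = 47 + 3.5Pb, so Pb = 4320/53.
Sellers receive Ps = 4320/53 + 14 = 5062/53; x' = 479 − 1.8·(4320/53) = 17611/53.
The subsidy expands output by 17611/53 − 16729/53 = 882/53 past the efficient level; on those units the gap between marginal cost and willingness to pay runs from 0 up to 14.
DWL = ½ × 14 × 882/53 = 6174/53.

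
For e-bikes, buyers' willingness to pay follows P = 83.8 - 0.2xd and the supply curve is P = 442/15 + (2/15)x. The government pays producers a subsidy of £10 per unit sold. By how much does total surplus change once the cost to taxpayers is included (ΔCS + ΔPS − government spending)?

Net change in total surplus = -£150

Pre-subsidy: 83.8 - 0.2x = 442/15 + (2/15)x gives x* = 163 and P* = 51.2.
With the subsidy, sellers receive Ps = Pb + 10 for each unit, where Pb is the price buyers pay.
On the curves, Pb = 83.8 - 0.2x and Ps = 442/15 + (2/15)x; the wedge Ps − Pb = 10 gives 442/15 + (2/15)x − (83.8 - 0.2x) = 10, so x' = 193.
Then Pb = 83.8 − 0.2·193 = 45.2 and Ps = 442/15 + (2/15)·193 = 55.2.
ΔCS = ½(163 + 193)(51.2 − 45.2) = 1068; ΔPS = ½(163 + 193)(55.2 − 51.2) = 712.
Government spending = 10 × 193 = 1930.
Net change = 1068 + 712 − 1930 = -150. The loss equals the DWL triangle ½·10·30.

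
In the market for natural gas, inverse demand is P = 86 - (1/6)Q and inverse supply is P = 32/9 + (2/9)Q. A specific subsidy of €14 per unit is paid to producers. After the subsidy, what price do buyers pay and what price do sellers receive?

Buyers pay 134/3; sellers receive 176/3

Pre-subsidy: 86 - (1/6)Q = 32/9 + (2/9)Q gives Q* = 212 and P* = 152/3.
With the subsidy, sellers receive Ps = Pb + 14 for each unit, where Pb is the price buyers pay.
On the curves, Pb = 86 - (1/6)Q and Ps = 32/9 + (2/9)Q; the wedge Ps − Pb = 14 gives 32/9 + (2/9)Q − (86 - (1/6)Q) = 14, so Q' = 248.
Then Pb = 86 − (1/6)·248 = 134/3 and Ps = 32/9 + (2/9)·248 = 176/3.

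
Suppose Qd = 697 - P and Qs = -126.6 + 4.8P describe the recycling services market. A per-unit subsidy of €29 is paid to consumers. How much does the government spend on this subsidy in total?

Government cost = €16791

Pre-subsidy: 697 - P = -126.6 + 4.8P gives P* = 142, Q* = 555.
With the rebate, buyers effectively pay Pb = Ps − 29, where Ps is the price sellers receive.
Demand in terms of Ps becomes Qd = 697 − 1(Ps − 29) = 726 - Ps. Setting this equal to supply: 726 - Ps = -126.6 + 4.8Ps, so Ps = 147.
Buyers pay Pb = 147 − 29 = 118; Q' = -126.6 + 4.8·147 = 579.
Government outlay = subsidy × quantity = 29 × 579 = 16791.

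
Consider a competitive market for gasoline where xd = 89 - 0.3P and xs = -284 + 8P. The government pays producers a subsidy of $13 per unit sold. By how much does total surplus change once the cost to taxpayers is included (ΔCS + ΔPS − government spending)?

Net change in total surplus = -2028/83

Pre-subsidy: 89 - 0.3P = -284 + 8P gives P* = 3730/83, x* = 6268/83.
With the subsidy, sellers receive Ps = Pb + 13 for each unit, where Pb is the price buyers pay.
Supply in terms of Pb becomes xs = -284 + 8(Pb + 13) = -180 + 8Pb. Setting this equal to demand: 89 - 0.3Pb = -180 + 8Pb, so Pb = 2690/83.
Sellers receive Ps = 2690/83 + 13 = 3769/83; x' = 89 − 0.3·(2690/83) = 6580/83.
ΔCS = ½(6268/83 + 6580/83)(3730/83 − 2690/83) = 6680960/6889; ΔPS = ½(6268/83 + 6580/83)(3769/83 − 3730/83) = 250536/6889.
Government spending = 13 × 6580/83 = 85540/83.
Net change = 6680960/6889 + 250536/6889 − 85540/83 = -2028/83. The loss equals the DWL triangle ½·13·312/83.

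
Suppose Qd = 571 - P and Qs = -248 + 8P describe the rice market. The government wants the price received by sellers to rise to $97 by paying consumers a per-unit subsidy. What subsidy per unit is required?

At a seller price of 97, quantity supplied is -248 + 8·97 = 528.
Buyers absorb 528 only when they pay Pb with 571 − 1·Pb = 528, i.e. Pb = 43.
s = Ps − Pb = 97 − 43 = 54.

Required subsidy s = $54 per unit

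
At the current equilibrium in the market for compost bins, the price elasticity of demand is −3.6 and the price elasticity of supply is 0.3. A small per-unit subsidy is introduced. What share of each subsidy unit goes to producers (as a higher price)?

Producer share = 12/13

For a small subsidy around the equilibrium, the benefit split depends on the relative slopes, which at a point are proportional to the elasticities.
Buyer share = εs/(εs + |εd|) = 0.3/(0.3 + 3.6) = 1/13; seller share = |εd|/(εs + |εd|) = 12/13.
So producers capture 12/13 of the subsidy.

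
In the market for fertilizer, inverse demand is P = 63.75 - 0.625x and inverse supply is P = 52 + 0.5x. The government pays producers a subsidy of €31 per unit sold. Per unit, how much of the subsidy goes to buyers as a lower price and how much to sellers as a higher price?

Pre-subsidy: 63.75 - 0.625x = 52 + 0.5x gives x* = 94/9 and P* = 515/9.
With the subsidy, sellers receive Ps = Pb + 31 for each unit, where Pb is the price buyers pay.
On the curves, Pb = 63.75 - 0.625x and Ps = 52 + 0.5x; the wedge Ps − Pb = 31 gives 52 + 0.5x − (63.75 - 0.625x) = 31, so x' = 38.
Then Pb = 63.75 − 0.625·38 = 40 and Ps = 52 + 0.5·38 = 71.
Buyers' price falls by P* − Pb = 515/9 − 40 = 155/9; sellers' price rises by Ps − P* = 71 − 515/9 = 124/9.

Buyers gain 155/9 per unit; sellers gain 124/9 per unit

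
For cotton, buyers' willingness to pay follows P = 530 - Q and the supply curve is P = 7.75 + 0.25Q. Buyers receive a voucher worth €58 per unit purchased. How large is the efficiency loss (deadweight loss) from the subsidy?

Pre-subsidy: 530 - Q = 7.75 + 0.25Q gives Q* = 417.8 and P* = 112.2.
With the rebate, buyers effectively pay Pb = Ps − 58, where Ps is the price sellers receive.
On the curves, Pb = 530 - Q and Ps = 7.75 + 0.25Q; the wedge Ps − Pb = 58 gives 7.75 + 0.25Q − (530 - Q) = 58, so Q' = 464.2.
Then Pb = 530 − 1·464.2 = 65.8 and Ps = 7.75 + 0.25·464.2 = 123.8.
The subsidy expands output by 464.2 − 417.8 = 46.4 past the efficient level; on those units the gap between marginal cost and willingness to pay runs from 0 up to 58.
DWL = ½ × 58 × 46.4 = 1345.6.

Deadweight loss = €1345.6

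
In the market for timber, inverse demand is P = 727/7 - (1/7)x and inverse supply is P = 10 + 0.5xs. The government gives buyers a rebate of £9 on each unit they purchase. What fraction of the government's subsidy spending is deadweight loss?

Pre-subsidy: 727/7 - (1/7)x = 10 + 0.5x gives x* = 146 and P* = 83.
With the rebate, buyers effectively pay Pb = Ps − 9, where Ps is the price sellers receive.
On the curves, Pb = 727/7 - (1/7)x and Ps = 10 + 0.5x; the wedge Ps − Pb = 9 gives 10 + 0.5x − (727/7 - (1/7)x) = 9, so x' = 160.
Then Pb = 727/7 − (1/7)·160 = 81 and Ps = 10 + 0.5·160 = 90.
ΔCS = ½(146 + 160)(83 − 81) = 306; ΔPS = ½(146 + 160)(90 − 83) = 1071.
Government spending = 9 × 160 = 1440.
DWL = ½ × 9 × (160 − 146) = 63; fraction = 63 / 1440 = 0.04375.

DWL / government spending = 0.04375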